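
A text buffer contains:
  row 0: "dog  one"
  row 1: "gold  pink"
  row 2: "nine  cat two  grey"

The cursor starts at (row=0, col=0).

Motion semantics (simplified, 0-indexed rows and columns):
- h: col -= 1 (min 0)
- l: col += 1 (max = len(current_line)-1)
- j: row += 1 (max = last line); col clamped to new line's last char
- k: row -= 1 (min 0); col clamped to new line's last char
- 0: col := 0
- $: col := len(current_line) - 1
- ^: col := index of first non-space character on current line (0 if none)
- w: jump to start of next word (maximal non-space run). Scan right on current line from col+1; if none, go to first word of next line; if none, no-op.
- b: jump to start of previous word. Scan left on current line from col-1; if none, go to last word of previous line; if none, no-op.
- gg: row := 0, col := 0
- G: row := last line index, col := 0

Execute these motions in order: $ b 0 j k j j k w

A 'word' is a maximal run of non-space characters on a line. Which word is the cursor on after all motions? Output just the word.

After 1 ($): row=0 col=7 char='e'
After 2 (b): row=0 col=5 char='o'
After 3 (0): row=0 col=0 char='d'
After 4 (j): row=1 col=0 char='g'
After 5 (k): row=0 col=0 char='d'
After 6 (j): row=1 col=0 char='g'
After 7 (j): row=2 col=0 char='n'
After 8 (k): row=1 col=0 char='g'
After 9 (w): row=1 col=6 char='p'

Answer: pink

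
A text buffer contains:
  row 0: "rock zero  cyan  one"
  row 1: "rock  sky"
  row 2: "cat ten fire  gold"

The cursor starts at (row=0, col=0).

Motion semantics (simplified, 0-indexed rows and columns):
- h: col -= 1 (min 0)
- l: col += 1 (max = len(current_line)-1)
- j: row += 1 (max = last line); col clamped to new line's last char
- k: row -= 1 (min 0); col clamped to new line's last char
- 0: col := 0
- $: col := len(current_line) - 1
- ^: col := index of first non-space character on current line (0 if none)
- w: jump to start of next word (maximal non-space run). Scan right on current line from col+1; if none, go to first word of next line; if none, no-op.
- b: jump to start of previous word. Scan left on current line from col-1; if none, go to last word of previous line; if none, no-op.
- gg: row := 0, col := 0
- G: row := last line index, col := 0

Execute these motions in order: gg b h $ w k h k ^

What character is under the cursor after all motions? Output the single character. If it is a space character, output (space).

After 1 (gg): row=0 col=0 char='r'
After 2 (b): row=0 col=0 char='r'
After 3 (h): row=0 col=0 char='r'
After 4 ($): row=0 col=19 char='e'
After 5 (w): row=1 col=0 char='r'
After 6 (k): row=0 col=0 char='r'
After 7 (h): row=0 col=0 char='r'
After 8 (k): row=0 col=0 char='r'
After 9 (^): row=0 col=0 char='r'

Answer: r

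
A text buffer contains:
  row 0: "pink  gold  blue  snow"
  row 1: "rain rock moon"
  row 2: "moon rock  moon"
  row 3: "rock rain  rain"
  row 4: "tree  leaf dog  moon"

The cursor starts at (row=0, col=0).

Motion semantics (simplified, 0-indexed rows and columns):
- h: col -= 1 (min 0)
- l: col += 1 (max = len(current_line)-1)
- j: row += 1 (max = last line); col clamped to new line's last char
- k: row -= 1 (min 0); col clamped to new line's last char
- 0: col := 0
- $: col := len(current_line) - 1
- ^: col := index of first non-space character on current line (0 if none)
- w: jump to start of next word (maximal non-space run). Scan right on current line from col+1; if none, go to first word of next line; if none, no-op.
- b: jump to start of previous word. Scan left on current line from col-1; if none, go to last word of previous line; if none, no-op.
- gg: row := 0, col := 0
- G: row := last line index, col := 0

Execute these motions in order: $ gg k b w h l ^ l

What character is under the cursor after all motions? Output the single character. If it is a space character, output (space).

Answer: i

Derivation:
After 1 ($): row=0 col=21 char='w'
After 2 (gg): row=0 col=0 char='p'
After 3 (k): row=0 col=0 char='p'
After 4 (b): row=0 col=0 char='p'
After 5 (w): row=0 col=6 char='g'
After 6 (h): row=0 col=5 char='_'
After 7 (l): row=0 col=6 char='g'
After 8 (^): row=0 col=0 char='p'
After 9 (l): row=0 col=1 char='i'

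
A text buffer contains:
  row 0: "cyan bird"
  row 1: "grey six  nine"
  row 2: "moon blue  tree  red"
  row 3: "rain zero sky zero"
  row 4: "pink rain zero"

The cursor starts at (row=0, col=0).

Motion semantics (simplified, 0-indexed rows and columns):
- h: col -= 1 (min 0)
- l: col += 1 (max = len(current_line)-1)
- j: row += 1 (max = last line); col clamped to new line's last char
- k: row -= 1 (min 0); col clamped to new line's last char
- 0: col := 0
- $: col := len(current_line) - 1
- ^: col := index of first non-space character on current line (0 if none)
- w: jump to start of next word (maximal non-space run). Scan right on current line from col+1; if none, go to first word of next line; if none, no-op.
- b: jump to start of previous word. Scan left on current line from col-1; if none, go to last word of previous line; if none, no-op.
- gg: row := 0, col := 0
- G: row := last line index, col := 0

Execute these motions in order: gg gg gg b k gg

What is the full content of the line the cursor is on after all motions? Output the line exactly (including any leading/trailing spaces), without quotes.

Answer: cyan bird

Derivation:
After 1 (gg): row=0 col=0 char='c'
After 2 (gg): row=0 col=0 char='c'
After 3 (gg): row=0 col=0 char='c'
After 4 (b): row=0 col=0 char='c'
After 5 (k): row=0 col=0 char='c'
After 6 (gg): row=0 col=0 char='c'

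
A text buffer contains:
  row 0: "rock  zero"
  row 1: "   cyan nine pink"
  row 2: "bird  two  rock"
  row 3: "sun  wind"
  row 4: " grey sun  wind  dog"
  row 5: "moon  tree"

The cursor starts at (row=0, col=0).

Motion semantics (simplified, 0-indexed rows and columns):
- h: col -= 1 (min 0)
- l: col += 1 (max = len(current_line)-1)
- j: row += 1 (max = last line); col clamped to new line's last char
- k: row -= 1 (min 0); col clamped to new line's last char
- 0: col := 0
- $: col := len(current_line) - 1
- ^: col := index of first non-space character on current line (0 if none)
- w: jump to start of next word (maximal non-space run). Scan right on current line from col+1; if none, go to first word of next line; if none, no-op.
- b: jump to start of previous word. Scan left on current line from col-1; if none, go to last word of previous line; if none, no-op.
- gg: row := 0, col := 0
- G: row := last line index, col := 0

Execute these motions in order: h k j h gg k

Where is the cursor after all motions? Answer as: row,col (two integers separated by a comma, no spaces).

After 1 (h): row=0 col=0 char='r'
After 2 (k): row=0 col=0 char='r'
After 3 (j): row=1 col=0 char='_'
After 4 (h): row=1 col=0 char='_'
After 5 (gg): row=0 col=0 char='r'
After 6 (k): row=0 col=0 char='r'

Answer: 0,0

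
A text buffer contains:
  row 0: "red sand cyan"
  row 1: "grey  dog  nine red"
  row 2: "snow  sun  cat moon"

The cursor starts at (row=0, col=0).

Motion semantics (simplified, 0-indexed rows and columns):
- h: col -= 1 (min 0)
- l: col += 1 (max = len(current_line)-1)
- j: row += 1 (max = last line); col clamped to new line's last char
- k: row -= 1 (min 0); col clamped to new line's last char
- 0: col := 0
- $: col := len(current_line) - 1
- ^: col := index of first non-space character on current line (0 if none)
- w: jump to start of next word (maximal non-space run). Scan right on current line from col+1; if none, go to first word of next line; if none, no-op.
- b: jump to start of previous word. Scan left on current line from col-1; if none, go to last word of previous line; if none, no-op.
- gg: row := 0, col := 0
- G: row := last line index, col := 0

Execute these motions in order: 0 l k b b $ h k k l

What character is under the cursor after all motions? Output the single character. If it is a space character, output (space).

After 1 (0): row=0 col=0 char='r'
After 2 (l): row=0 col=1 char='e'
After 3 (k): row=0 col=1 char='e'
After 4 (b): row=0 col=0 char='r'
After 5 (b): row=0 col=0 char='r'
After 6 ($): row=0 col=12 char='n'
After 7 (h): row=0 col=11 char='a'
After 8 (k): row=0 col=11 char='a'
After 9 (k): row=0 col=11 char='a'
After 10 (l): row=0 col=12 char='n'

Answer: n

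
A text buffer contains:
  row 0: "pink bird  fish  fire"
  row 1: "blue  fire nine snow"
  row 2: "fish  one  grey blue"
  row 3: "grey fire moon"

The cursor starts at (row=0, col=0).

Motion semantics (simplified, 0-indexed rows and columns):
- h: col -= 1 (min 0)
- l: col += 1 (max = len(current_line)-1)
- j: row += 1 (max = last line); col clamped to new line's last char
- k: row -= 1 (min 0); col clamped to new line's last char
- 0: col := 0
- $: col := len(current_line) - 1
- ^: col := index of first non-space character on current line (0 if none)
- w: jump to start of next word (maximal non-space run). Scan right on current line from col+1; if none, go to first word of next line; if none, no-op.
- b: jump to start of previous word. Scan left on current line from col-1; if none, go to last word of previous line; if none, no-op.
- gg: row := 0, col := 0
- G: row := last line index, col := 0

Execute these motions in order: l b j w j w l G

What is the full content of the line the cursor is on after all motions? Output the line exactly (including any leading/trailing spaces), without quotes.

Answer: grey fire moon

Derivation:
After 1 (l): row=0 col=1 char='i'
After 2 (b): row=0 col=0 char='p'
After 3 (j): row=1 col=0 char='b'
After 4 (w): row=1 col=6 char='f'
After 5 (j): row=2 col=6 char='o'
After 6 (w): row=2 col=11 char='g'
After 7 (l): row=2 col=12 char='r'
After 8 (G): row=3 col=0 char='g'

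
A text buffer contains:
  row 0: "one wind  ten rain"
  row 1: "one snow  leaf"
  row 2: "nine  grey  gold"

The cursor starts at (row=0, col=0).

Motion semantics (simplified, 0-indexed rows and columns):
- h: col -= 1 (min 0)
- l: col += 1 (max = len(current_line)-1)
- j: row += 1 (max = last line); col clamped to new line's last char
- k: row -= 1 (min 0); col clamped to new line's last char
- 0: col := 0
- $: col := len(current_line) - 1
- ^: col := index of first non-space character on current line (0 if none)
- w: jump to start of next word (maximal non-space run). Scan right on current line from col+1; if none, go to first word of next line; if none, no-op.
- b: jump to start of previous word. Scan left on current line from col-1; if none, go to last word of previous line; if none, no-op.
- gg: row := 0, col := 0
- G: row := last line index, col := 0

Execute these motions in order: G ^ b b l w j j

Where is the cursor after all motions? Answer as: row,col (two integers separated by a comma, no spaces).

Answer: 2,10

Derivation:
After 1 (G): row=2 col=0 char='n'
After 2 (^): row=2 col=0 char='n'
After 3 (b): row=1 col=10 char='l'
After 4 (b): row=1 col=4 char='s'
After 5 (l): row=1 col=5 char='n'
After 6 (w): row=1 col=10 char='l'
After 7 (j): row=2 col=10 char='_'
After 8 (j): row=2 col=10 char='_'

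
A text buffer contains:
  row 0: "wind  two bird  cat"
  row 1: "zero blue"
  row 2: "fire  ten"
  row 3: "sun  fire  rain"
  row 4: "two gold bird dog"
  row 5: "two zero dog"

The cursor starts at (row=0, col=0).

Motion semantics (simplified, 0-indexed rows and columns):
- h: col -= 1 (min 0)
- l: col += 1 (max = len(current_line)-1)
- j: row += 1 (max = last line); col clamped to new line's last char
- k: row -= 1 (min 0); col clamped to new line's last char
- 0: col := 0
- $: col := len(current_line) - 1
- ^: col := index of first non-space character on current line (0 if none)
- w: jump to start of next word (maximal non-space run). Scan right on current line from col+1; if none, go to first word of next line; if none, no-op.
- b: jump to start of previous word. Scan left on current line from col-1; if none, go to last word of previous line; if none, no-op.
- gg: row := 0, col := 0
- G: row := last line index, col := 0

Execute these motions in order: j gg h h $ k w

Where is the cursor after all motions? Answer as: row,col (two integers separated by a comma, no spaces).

Answer: 1,0

Derivation:
After 1 (j): row=1 col=0 char='z'
After 2 (gg): row=0 col=0 char='w'
After 3 (h): row=0 col=0 char='w'
After 4 (h): row=0 col=0 char='w'
After 5 ($): row=0 col=18 char='t'
After 6 (k): row=0 col=18 char='t'
After 7 (w): row=1 col=0 char='z'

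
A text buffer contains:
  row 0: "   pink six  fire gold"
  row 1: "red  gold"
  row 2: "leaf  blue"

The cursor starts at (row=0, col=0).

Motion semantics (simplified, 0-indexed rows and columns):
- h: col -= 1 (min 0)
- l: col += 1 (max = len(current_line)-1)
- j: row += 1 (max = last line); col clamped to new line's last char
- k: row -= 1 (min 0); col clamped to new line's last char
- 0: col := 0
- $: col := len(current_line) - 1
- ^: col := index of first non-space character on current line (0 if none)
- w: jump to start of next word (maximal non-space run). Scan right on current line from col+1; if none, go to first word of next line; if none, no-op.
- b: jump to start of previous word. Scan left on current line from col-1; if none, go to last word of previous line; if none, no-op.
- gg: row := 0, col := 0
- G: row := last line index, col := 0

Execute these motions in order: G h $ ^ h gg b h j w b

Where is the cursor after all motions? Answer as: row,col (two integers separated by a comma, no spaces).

Answer: 1,0

Derivation:
After 1 (G): row=2 col=0 char='l'
After 2 (h): row=2 col=0 char='l'
After 3 ($): row=2 col=9 char='e'
After 4 (^): row=2 col=0 char='l'
After 5 (h): row=2 col=0 char='l'
After 6 (gg): row=0 col=0 char='_'
After 7 (b): row=0 col=0 char='_'
After 8 (h): row=0 col=0 char='_'
After 9 (j): row=1 col=0 char='r'
After 10 (w): row=1 col=5 char='g'
After 11 (b): row=1 col=0 char='r'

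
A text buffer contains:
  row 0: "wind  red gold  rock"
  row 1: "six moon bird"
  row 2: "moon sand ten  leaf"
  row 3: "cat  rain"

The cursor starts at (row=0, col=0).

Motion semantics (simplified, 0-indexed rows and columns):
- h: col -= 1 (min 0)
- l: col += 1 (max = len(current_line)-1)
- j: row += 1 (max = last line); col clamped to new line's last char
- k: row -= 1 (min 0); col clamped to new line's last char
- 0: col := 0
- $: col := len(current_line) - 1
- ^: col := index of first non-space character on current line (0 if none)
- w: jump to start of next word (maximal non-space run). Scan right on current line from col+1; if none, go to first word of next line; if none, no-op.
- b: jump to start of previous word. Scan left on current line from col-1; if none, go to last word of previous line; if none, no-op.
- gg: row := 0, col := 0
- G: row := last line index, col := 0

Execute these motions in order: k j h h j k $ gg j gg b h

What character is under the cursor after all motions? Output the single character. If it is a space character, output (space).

Answer: w

Derivation:
After 1 (k): row=0 col=0 char='w'
After 2 (j): row=1 col=0 char='s'
After 3 (h): row=1 col=0 char='s'
After 4 (h): row=1 col=0 char='s'
After 5 (j): row=2 col=0 char='m'
After 6 (k): row=1 col=0 char='s'
After 7 ($): row=1 col=12 char='d'
After 8 (gg): row=0 col=0 char='w'
After 9 (j): row=1 col=0 char='s'
After 10 (gg): row=0 col=0 char='w'
After 11 (b): row=0 col=0 char='w'
After 12 (h): row=0 col=0 char='w'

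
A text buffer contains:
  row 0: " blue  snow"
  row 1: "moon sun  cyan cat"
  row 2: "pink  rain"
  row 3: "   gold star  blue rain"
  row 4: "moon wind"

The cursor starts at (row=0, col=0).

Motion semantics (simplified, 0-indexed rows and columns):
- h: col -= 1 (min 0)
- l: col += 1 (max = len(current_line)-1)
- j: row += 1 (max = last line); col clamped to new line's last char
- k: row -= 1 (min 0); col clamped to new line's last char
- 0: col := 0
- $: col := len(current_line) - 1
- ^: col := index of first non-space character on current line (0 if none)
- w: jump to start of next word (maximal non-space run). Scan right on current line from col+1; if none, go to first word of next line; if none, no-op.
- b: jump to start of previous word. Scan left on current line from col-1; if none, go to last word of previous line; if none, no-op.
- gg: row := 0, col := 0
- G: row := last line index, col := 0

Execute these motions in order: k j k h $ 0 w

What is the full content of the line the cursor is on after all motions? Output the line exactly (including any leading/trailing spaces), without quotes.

Answer:  blue  snow

Derivation:
After 1 (k): row=0 col=0 char='_'
After 2 (j): row=1 col=0 char='m'
After 3 (k): row=0 col=0 char='_'
After 4 (h): row=0 col=0 char='_'
After 5 ($): row=0 col=10 char='w'
After 6 (0): row=0 col=0 char='_'
After 7 (w): row=0 col=1 char='b'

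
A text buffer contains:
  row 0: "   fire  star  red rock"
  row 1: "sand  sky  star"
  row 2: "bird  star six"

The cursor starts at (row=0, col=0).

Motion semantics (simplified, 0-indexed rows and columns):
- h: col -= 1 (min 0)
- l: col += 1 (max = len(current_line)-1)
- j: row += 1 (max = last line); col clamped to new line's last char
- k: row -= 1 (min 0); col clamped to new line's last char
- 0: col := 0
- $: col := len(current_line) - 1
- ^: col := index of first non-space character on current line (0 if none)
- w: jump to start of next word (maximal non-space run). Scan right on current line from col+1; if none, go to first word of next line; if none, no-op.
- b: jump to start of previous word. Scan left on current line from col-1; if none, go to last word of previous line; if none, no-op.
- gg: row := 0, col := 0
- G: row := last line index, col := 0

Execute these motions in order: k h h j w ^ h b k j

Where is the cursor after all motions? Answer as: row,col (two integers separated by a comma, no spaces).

Answer: 1,14

Derivation:
After 1 (k): row=0 col=0 char='_'
After 2 (h): row=0 col=0 char='_'
After 3 (h): row=0 col=0 char='_'
After 4 (j): row=1 col=0 char='s'
After 5 (w): row=1 col=6 char='s'
After 6 (^): row=1 col=0 char='s'
After 7 (h): row=1 col=0 char='s'
After 8 (b): row=0 col=19 char='r'
After 9 (k): row=0 col=19 char='r'
After 10 (j): row=1 col=14 char='r'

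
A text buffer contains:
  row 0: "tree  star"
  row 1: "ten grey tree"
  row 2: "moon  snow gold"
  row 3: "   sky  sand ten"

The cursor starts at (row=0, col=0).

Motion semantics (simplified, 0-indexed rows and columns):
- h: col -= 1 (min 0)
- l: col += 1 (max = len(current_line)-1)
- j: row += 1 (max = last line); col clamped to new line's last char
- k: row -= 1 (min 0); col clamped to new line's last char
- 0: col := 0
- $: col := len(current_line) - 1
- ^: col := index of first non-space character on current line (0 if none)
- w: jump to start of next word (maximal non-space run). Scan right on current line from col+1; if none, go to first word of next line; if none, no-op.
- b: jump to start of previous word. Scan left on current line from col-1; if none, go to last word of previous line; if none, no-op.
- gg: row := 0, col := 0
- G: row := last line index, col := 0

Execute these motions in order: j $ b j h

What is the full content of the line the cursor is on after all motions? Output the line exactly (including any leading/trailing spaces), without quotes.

After 1 (j): row=1 col=0 char='t'
After 2 ($): row=1 col=12 char='e'
After 3 (b): row=1 col=9 char='t'
After 4 (j): row=2 col=9 char='w'
After 5 (h): row=2 col=8 char='o'

Answer: moon  snow gold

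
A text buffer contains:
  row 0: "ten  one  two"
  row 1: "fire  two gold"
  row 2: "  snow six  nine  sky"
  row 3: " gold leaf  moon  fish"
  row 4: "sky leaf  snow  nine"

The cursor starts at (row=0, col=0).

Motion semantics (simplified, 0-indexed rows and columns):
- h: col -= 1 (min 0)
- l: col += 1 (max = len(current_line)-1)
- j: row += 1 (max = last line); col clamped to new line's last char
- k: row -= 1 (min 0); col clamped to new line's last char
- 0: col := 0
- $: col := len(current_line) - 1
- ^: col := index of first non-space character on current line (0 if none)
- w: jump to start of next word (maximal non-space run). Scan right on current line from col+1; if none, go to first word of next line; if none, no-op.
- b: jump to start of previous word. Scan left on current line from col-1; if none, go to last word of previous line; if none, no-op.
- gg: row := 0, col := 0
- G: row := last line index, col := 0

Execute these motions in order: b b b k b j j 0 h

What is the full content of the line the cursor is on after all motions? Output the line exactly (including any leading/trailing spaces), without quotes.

Answer:   snow six  nine  sky

Derivation:
After 1 (b): row=0 col=0 char='t'
After 2 (b): row=0 col=0 char='t'
After 3 (b): row=0 col=0 char='t'
After 4 (k): row=0 col=0 char='t'
After 5 (b): row=0 col=0 char='t'
After 6 (j): row=1 col=0 char='f'
After 7 (j): row=2 col=0 char='_'
After 8 (0): row=2 col=0 char='_'
After 9 (h): row=2 col=0 char='_'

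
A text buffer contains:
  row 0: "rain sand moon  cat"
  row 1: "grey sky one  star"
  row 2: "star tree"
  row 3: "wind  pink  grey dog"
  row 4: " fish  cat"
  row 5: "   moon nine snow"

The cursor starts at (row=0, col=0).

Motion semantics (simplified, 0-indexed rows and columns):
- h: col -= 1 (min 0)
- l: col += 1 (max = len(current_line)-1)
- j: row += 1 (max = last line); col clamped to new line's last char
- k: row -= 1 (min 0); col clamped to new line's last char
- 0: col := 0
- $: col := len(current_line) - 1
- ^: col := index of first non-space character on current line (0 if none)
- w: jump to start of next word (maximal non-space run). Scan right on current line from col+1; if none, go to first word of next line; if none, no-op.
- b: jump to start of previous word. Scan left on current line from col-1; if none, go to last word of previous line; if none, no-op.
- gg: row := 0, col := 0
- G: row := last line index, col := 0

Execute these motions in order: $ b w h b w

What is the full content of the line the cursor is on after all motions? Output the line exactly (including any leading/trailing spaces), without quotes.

After 1 ($): row=0 col=18 char='t'
After 2 (b): row=0 col=16 char='c'
After 3 (w): row=1 col=0 char='g'
After 4 (h): row=1 col=0 char='g'
After 5 (b): row=0 col=16 char='c'
After 6 (w): row=1 col=0 char='g'

Answer: grey sky one  star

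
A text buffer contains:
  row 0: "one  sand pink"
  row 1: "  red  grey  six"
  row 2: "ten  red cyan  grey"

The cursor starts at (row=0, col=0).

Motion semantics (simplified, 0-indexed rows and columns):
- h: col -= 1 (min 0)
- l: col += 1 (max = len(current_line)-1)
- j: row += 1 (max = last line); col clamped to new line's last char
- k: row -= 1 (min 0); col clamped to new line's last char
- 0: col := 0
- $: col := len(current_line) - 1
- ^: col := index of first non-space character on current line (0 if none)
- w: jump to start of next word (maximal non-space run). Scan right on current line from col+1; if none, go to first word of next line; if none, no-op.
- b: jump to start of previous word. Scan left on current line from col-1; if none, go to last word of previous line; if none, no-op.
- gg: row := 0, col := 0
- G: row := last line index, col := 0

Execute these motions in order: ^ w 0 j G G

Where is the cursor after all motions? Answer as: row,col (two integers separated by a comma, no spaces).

Answer: 2,0

Derivation:
After 1 (^): row=0 col=0 char='o'
After 2 (w): row=0 col=5 char='s'
After 3 (0): row=0 col=0 char='o'
After 4 (j): row=1 col=0 char='_'
After 5 (G): row=2 col=0 char='t'
After 6 (G): row=2 col=0 char='t'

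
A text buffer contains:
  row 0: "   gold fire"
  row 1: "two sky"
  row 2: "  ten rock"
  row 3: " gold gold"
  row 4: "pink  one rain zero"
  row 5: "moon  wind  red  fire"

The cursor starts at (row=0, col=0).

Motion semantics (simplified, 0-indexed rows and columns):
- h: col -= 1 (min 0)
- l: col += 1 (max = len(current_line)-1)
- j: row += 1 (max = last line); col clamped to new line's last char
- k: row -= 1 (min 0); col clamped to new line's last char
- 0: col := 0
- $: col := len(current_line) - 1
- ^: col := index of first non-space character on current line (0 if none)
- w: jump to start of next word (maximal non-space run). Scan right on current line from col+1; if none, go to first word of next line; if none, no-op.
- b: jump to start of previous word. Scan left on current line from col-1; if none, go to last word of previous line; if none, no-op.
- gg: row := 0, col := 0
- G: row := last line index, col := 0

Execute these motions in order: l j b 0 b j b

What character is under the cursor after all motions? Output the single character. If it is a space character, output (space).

Answer: s

Derivation:
After 1 (l): row=0 col=1 char='_'
After 2 (j): row=1 col=1 char='w'
After 3 (b): row=1 col=0 char='t'
After 4 (0): row=1 col=0 char='t'
After 5 (b): row=0 col=8 char='f'
After 6 (j): row=1 col=6 char='y'
After 7 (b): row=1 col=4 char='s'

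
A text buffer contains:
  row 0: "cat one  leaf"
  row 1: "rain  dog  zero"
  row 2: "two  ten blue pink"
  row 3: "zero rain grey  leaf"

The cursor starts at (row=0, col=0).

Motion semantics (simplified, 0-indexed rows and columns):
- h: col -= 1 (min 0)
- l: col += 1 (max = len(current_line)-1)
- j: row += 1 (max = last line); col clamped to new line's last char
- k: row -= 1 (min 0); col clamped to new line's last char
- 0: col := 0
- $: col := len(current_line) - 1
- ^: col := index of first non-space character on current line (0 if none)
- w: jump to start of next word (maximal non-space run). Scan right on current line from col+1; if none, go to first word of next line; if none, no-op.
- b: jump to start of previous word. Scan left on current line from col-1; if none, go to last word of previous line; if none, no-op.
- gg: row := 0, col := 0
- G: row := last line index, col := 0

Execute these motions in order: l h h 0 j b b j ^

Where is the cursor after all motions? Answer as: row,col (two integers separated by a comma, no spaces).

Answer: 1,0

Derivation:
After 1 (l): row=0 col=1 char='a'
After 2 (h): row=0 col=0 char='c'
After 3 (h): row=0 col=0 char='c'
After 4 (0): row=0 col=0 char='c'
After 5 (j): row=1 col=0 char='r'
After 6 (b): row=0 col=9 char='l'
After 7 (b): row=0 col=4 char='o'
After 8 (j): row=1 col=4 char='_'
After 9 (^): row=1 col=0 char='r'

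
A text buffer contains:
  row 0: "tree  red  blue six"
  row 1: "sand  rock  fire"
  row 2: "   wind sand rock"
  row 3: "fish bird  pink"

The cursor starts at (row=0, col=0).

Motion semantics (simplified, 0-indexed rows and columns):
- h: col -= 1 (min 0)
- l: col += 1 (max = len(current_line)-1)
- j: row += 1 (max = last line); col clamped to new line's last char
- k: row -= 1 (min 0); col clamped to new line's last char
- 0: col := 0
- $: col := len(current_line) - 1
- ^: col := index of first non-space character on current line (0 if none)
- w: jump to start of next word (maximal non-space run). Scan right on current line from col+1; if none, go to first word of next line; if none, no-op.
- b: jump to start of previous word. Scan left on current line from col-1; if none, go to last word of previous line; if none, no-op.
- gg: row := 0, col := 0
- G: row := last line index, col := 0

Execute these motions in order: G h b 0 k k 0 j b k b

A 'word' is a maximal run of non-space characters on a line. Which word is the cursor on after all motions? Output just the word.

After 1 (G): row=3 col=0 char='f'
After 2 (h): row=3 col=0 char='f'
After 3 (b): row=2 col=13 char='r'
After 4 (0): row=2 col=0 char='_'
After 5 (k): row=1 col=0 char='s'
After 6 (k): row=0 col=0 char='t'
After 7 (0): row=0 col=0 char='t'
After 8 (j): row=1 col=0 char='s'
After 9 (b): row=0 col=16 char='s'
After 10 (k): row=0 col=16 char='s'
After 11 (b): row=0 col=11 char='b'

Answer: blue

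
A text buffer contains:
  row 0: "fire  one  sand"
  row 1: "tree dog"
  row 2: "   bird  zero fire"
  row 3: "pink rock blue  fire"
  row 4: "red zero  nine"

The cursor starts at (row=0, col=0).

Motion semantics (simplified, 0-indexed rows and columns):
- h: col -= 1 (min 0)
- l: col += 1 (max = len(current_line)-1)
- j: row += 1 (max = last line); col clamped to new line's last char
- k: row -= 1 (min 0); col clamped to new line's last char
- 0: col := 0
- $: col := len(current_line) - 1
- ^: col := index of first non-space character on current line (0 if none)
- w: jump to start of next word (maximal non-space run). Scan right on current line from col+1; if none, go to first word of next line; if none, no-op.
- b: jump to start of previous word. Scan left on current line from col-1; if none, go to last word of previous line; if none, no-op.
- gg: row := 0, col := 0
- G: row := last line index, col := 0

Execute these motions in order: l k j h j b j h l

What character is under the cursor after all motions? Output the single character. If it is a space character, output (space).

After 1 (l): row=0 col=1 char='i'
After 2 (k): row=0 col=1 char='i'
After 3 (j): row=1 col=1 char='r'
After 4 (h): row=1 col=0 char='t'
After 5 (j): row=2 col=0 char='_'
After 6 (b): row=1 col=5 char='d'
After 7 (j): row=2 col=5 char='r'
After 8 (h): row=2 col=4 char='i'
After 9 (l): row=2 col=5 char='r'

Answer: r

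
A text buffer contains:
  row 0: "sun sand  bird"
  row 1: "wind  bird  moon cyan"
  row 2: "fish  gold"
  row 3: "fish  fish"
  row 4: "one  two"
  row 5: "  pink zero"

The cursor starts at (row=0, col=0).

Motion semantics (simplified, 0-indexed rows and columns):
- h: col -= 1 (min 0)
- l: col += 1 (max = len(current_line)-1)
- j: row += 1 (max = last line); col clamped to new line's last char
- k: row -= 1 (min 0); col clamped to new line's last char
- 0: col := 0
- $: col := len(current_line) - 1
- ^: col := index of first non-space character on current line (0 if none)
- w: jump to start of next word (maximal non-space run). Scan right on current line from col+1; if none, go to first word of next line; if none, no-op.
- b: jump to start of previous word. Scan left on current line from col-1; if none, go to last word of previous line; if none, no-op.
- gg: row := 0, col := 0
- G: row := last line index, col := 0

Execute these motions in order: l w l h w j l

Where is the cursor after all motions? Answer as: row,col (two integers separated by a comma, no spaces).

After 1 (l): row=0 col=1 char='u'
After 2 (w): row=0 col=4 char='s'
After 3 (l): row=0 col=5 char='a'
After 4 (h): row=0 col=4 char='s'
After 5 (w): row=0 col=10 char='b'
After 6 (j): row=1 col=10 char='_'
After 7 (l): row=1 col=11 char='_'

Answer: 1,11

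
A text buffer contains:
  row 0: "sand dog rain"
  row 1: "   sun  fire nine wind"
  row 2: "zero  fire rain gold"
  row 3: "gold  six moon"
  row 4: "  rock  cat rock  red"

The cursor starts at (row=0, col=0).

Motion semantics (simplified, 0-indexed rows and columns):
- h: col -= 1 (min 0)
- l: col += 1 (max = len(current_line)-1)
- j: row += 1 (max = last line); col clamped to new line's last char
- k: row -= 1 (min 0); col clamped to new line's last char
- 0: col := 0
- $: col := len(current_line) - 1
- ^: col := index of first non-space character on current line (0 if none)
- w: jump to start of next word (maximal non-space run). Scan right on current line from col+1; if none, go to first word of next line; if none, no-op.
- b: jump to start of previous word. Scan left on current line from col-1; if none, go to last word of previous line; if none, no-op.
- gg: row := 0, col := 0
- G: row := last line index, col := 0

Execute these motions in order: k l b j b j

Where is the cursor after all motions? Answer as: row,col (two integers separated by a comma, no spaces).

After 1 (k): row=0 col=0 char='s'
After 2 (l): row=0 col=1 char='a'
After 3 (b): row=0 col=0 char='s'
After 4 (j): row=1 col=0 char='_'
After 5 (b): row=0 col=9 char='r'
After 6 (j): row=1 col=9 char='i'

Answer: 1,9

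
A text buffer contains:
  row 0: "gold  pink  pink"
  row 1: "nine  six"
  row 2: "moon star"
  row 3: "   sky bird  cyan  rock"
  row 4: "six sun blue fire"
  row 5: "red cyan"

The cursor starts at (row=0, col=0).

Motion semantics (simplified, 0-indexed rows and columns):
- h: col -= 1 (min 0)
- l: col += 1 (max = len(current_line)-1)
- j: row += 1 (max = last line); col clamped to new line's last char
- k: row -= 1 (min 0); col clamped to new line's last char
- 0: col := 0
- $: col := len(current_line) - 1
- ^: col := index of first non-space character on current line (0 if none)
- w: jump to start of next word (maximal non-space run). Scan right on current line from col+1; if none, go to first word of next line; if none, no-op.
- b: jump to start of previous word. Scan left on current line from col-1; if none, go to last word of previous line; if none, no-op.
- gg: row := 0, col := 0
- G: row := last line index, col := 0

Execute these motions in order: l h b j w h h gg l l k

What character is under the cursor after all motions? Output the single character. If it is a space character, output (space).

After 1 (l): row=0 col=1 char='o'
After 2 (h): row=0 col=0 char='g'
After 3 (b): row=0 col=0 char='g'
After 4 (j): row=1 col=0 char='n'
After 5 (w): row=1 col=6 char='s'
After 6 (h): row=1 col=5 char='_'
After 7 (h): row=1 col=4 char='_'
After 8 (gg): row=0 col=0 char='g'
After 9 (l): row=0 col=1 char='o'
After 10 (l): row=0 col=2 char='l'
After 11 (k): row=0 col=2 char='l'

Answer: l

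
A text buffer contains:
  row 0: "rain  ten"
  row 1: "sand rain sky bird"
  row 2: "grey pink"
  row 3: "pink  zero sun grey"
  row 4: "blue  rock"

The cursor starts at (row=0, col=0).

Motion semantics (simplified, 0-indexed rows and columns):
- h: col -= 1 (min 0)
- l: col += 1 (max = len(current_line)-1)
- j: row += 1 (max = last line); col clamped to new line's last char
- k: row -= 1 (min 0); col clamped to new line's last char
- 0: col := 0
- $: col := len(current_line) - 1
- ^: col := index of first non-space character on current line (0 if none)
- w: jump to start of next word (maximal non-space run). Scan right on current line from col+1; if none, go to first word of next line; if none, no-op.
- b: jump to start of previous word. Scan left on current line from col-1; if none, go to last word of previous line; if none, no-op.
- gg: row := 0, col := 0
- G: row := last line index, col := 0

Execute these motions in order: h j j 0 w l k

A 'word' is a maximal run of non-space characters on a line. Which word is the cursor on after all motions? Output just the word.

After 1 (h): row=0 col=0 char='r'
After 2 (j): row=1 col=0 char='s'
After 3 (j): row=2 col=0 char='g'
After 4 (0): row=2 col=0 char='g'
After 5 (w): row=2 col=5 char='p'
After 6 (l): row=2 col=6 char='i'
After 7 (k): row=1 col=6 char='a'

Answer: rain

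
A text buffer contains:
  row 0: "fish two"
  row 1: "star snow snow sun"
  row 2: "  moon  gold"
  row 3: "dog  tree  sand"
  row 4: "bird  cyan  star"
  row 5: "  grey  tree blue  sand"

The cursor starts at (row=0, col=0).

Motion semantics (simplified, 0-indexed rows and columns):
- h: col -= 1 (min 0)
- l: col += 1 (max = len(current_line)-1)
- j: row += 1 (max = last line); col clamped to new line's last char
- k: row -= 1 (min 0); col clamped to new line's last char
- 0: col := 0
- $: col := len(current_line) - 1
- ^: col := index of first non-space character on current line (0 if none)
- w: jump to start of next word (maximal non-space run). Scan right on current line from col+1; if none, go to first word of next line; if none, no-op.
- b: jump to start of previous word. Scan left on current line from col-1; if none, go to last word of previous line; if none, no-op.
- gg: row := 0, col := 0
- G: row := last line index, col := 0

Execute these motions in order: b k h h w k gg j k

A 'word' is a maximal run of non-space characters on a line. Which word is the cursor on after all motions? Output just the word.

Answer: fish

Derivation:
After 1 (b): row=0 col=0 char='f'
After 2 (k): row=0 col=0 char='f'
After 3 (h): row=0 col=0 char='f'
After 4 (h): row=0 col=0 char='f'
After 5 (w): row=0 col=5 char='t'
After 6 (k): row=0 col=5 char='t'
After 7 (gg): row=0 col=0 char='f'
After 8 (j): row=1 col=0 char='s'
After 9 (k): row=0 col=0 char='f'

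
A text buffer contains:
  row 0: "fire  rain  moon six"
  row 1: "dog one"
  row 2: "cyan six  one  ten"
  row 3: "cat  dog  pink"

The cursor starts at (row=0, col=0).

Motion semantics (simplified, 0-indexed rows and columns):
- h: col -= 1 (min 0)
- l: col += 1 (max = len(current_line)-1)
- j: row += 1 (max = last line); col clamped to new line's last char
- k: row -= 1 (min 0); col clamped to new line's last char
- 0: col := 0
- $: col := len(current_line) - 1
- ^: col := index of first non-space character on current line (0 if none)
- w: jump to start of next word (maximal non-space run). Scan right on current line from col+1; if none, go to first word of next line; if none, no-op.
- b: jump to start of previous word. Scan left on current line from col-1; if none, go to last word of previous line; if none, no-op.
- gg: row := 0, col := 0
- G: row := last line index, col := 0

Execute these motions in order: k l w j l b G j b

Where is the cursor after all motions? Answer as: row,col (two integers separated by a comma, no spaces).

Answer: 2,15

Derivation:
After 1 (k): row=0 col=0 char='f'
After 2 (l): row=0 col=1 char='i'
After 3 (w): row=0 col=6 char='r'
After 4 (j): row=1 col=6 char='e'
After 5 (l): row=1 col=6 char='e'
After 6 (b): row=1 col=4 char='o'
After 7 (G): row=3 col=0 char='c'
After 8 (j): row=3 col=0 char='c'
After 9 (b): row=2 col=15 char='t'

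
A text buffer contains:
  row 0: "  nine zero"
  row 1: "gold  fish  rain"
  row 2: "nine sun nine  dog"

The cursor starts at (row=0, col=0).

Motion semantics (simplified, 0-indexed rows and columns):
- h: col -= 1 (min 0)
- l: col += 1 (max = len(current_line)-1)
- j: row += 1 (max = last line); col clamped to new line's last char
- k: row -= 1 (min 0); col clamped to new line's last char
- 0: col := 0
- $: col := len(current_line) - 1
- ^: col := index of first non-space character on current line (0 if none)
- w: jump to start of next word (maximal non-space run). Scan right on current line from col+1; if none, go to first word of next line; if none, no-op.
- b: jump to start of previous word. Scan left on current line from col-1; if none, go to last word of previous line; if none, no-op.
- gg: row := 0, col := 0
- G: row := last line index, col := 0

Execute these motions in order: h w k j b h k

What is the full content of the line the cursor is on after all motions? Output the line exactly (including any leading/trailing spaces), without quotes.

Answer:   nine zero

Derivation:
After 1 (h): row=0 col=0 char='_'
After 2 (w): row=0 col=2 char='n'
After 3 (k): row=0 col=2 char='n'
After 4 (j): row=1 col=2 char='l'
After 5 (b): row=1 col=0 char='g'
After 6 (h): row=1 col=0 char='g'
After 7 (k): row=0 col=0 char='_'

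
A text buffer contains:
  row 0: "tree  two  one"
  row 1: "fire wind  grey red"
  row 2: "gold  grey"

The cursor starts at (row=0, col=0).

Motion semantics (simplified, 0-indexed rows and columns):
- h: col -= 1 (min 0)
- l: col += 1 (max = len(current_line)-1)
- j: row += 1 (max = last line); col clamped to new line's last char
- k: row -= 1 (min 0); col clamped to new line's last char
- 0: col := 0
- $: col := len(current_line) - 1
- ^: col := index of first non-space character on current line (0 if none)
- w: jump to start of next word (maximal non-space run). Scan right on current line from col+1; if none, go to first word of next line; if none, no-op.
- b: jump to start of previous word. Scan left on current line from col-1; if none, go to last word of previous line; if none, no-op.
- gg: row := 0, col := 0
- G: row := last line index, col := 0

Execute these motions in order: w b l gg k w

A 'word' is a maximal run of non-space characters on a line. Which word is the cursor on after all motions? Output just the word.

After 1 (w): row=0 col=6 char='t'
After 2 (b): row=0 col=0 char='t'
After 3 (l): row=0 col=1 char='r'
After 4 (gg): row=0 col=0 char='t'
After 5 (k): row=0 col=0 char='t'
After 6 (w): row=0 col=6 char='t'

Answer: two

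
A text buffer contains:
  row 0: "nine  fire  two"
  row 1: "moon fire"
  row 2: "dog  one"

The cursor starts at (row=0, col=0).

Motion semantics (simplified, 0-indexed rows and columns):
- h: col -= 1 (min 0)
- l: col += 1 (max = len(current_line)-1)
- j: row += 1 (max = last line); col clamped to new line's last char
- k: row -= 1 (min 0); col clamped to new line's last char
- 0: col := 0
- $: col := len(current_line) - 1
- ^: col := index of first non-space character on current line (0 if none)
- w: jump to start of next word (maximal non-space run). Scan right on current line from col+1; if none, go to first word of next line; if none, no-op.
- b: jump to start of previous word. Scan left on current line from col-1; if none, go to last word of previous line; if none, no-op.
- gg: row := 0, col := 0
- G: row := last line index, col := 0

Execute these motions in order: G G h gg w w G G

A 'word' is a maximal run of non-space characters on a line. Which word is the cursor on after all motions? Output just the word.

Answer: dog

Derivation:
After 1 (G): row=2 col=0 char='d'
After 2 (G): row=2 col=0 char='d'
After 3 (h): row=2 col=0 char='d'
After 4 (gg): row=0 col=0 char='n'
After 5 (w): row=0 col=6 char='f'
After 6 (w): row=0 col=12 char='t'
After 7 (G): row=2 col=0 char='d'
After 8 (G): row=2 col=0 char='d'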